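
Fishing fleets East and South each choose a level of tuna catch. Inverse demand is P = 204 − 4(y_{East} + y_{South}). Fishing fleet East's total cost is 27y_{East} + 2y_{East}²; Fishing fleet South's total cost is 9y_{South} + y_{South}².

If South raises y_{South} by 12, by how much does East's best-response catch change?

Fishing fleet East's profit: π = y_{East}(204 − 4(y_{East} + y_{South})) − 27y_{East} − 2y_{East}².
∂π/∂y_{East} = 177 − 12y_{East} − 4y_{South} = 0, so y_{East} = 14.75 − (1/3)y_{South}.
The reaction-function slope is −1/3, so a 12-unit rise in y_{South} moves y_{East} by −1/3 × 12 = −4. East's best response falls — the actions are strategic substitutes.

-4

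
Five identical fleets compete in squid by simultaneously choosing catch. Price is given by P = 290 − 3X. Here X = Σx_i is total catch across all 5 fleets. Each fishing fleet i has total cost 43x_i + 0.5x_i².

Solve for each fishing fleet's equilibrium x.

13

A representative fishing fleet's profit is π_i = x_i(290 − 3X) − 43x_i − 0.5x_i², with X = x_i + Σ_{j≠i} x_j.
First-order condition: 247 − 7x_i − 3Σ_{j≠i} x_j = 0.
With identical fishing fleets, set every x_j = x: then 247 − 7x − 12x = 0, i.e. x = 247/19 = 13.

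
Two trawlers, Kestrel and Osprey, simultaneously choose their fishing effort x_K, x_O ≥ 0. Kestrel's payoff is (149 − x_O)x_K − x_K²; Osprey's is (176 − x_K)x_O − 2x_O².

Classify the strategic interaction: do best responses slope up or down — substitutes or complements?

Expanding Kestrel's payoff: 149x_K − x_Ox_K − x_K².
∂π/∂x_K = 149 − x_O − 2x_K = 0, so x_K = 74.5 − 0.5x_O.
The best-response slope dx_K/dx_O = −0.5 < 0: the reaction function is downward-sloping, so the choices are strategic substitutes.

strategic substitutes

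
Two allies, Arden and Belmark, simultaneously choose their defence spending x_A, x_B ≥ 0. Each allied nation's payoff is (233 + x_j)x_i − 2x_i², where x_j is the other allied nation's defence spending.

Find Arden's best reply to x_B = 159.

Arden's payoff is (233 + x_B)x_A − 2x_A².
∂π/∂x_A = 233 + x_B − 4x_A = 0, so x_A = 58.25 + 0.25x_B.
At x_B = 159: x_A = 58.25 + 0.25·159 = 98.

98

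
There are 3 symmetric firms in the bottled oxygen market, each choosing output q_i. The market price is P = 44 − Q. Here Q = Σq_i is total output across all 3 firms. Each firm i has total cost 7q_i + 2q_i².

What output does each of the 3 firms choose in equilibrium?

A representative firm's profit is π_i = q_i(44 − Q) − 7q_i − 2q_i², with Q = q_i + Σ_{j≠i} q_j.
First-order condition: 37 − 6q_i − Σ_{j≠i} q_j = 0.
Imposing symmetry (q_j = q for all j) turns Σ_{j≠i} q_j into 2q, so 37 = 8q and q = 4.625.

4.625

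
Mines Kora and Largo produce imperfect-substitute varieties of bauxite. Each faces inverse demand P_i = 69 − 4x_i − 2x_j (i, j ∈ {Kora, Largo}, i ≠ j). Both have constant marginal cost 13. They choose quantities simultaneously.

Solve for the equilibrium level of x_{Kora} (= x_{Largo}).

5.6

Mine Kora's profit: π = x_{Kora}(69 − 4x_{Kora} − 2x_{Largo}) − 13x_{Kora}.
∂π/∂x_{Kora} = 56 − 8x_{Kora} − 2x_{Largo} = 0 ⇒ x_{Kora} = 7 − 0.25x_{Largo}.
The game is symmetric, so in equilibrium x_{Largo} = x_{Kora}: the reaction function gives 1.25x_{Kora} = 7, hence x_{Kora} = 5.6.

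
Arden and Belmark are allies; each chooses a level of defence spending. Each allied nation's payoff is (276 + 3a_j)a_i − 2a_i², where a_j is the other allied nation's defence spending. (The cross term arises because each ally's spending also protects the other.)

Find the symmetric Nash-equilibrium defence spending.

276

Arden's payoff is (276 + 3a_B)a_A − 2a_A².
∂π/∂a_A = 276 + 3a_B − 4a_A = 0, so a_A = 69 + 0.75a_B.
By symmetry a_B = a_A; substituting into the reaction function, 0.25a_A = 69 and a_A = 276.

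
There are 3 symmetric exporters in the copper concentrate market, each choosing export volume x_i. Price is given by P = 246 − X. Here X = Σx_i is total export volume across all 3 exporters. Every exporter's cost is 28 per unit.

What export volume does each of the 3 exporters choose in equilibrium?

A representative exporter's profit is π_i = x_i(246 − X) − 28x_i, with X = x_i + Σ_{j≠i} x_j.
First-order condition: 218 − 2x_i − Σ_{j≠i} x_j = 0.
Imposing symmetry (x_j = x for all j) turns Σ_{j≠i} x_j into 2x, so 218 = 4x and x = 54.5.

54.5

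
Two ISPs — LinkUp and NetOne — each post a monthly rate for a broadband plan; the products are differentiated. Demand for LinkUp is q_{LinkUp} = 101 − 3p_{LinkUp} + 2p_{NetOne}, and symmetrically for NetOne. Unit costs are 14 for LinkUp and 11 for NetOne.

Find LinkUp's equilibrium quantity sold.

LinkUp's profit: π = (p_{LinkUp} − 14)(101 − 3p_{LinkUp} + 2p_{NetOne}).
∂π/∂p_{LinkUp} = 143 − 6p_{LinkUp} + 2p_{NetOne} = 0 ⇒ p_{LinkUp} = 143/6 + (1/3)p_{NetOne}.
Similarly p_{NetOne} = 67/3 + (1/3)p_{LinkUp}.
Plugging p_{NetOne} into LinkUp's best response: p_{LinkUp} = 143/6 + (1/3)(67/3 + (1/3)p_{LinkUp}) ⇒ (8/9)p_{LinkUp} = 563/18, so p_{LinkUp} = 35.1875.
Then p_{NetOne} = 67/3 + (1/3)·35.1875 = 34.0625.
q_{LinkUp} = 101 − 3·35.1875 + 2·34.0625 = 63.5625.

63.5625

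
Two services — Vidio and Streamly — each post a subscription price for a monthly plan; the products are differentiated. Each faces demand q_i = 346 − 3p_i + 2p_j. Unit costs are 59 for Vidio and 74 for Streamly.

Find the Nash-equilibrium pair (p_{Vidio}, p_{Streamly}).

Vidio's profit: π = (p_{Vidio} − 59)(346 − 3p_{Vidio} + 2p_{Streamly}).
∂π/∂p_{Vidio} = 523 − 6p_{Vidio} + 2p_{Streamly} = 0 ⇒ p_{Vidio} = 523/6 + (1/3)p_{Streamly}.
Similarly p_{Streamly} = 284/3 + (1/3)p_{Vidio}.
Plugging p_{Streamly} into Vidio's best response: p_{Vidio} = 523/6 + (1/3)(284/3 + (1/3)p_{Vidio}) ⇒ (8/9)p_{Vidio} = 2137/18, so p_{Vidio} = 133.5625.
Then p_{Streamly} = 284/3 + (1/3)·133.5625 = 139.1875.

133.5625, 139.1875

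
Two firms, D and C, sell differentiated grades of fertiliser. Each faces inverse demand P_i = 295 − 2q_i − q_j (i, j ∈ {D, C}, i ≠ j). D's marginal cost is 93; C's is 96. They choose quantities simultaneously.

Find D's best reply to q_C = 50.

38

Firm D's profit: π = q_D(295 − 2q_D − q_C) − 93q_D.
∂π/∂q_D = 202 − 4q_D − q_C = 0 ⇒ q_D = 50.5 − 0.25q_C.
At q_C = 50: q_D = 50.5 − 0.25·50 = 38.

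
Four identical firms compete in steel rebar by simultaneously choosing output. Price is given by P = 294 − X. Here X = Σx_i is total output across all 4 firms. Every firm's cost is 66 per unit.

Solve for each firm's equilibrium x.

A representative firm's profit is π_i = x_i(294 − X) − 66x_i, with X = x_i + Σ_{j≠i} x_j.
First-order condition: 228 − 2x_i − Σ_{j≠i} x_j = 0.
Imposing symmetry (x_j = x for all j) turns Σ_{j≠i} x_j into 3x, so 228 = 5x and x = 45.6.

45.6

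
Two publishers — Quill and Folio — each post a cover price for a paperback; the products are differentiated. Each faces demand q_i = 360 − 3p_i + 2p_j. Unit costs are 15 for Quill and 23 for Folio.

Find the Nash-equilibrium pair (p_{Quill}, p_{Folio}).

102.75, 105.75

Quill's profit: π = (p_{Quill} − 15)(360 − 3p_{Quill} + 2p_{Folio}).
∂π/∂p_{Quill} = 405 − 6p_{Quill} + 2p_{Folio} = 0 ⇒ p_{Quill} = 67.5 + (1/3)p_{Folio}.
Similarly p_{Folio} = 71.5 + (1/3)p_{Quill}.
Solving the two reaction functions simultaneously: (1 − (1/3)(1/3))p_{Quill} = 67.5 + (1/3)·71.5, so (8/9)p_{Quill} = 274/3 and p_{Quill} = 102.75.
Then p_{Folio} = 71.5 + (1/3)·102.75 = 105.75.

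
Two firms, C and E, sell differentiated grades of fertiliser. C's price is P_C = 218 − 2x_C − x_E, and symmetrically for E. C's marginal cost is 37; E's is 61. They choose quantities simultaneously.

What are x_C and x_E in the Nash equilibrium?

Firm C's profit: π = x_C(218 − 2x_C − x_E) − 37x_C.
∂π/∂x_C = 181 − 4x_C − x_E = 0 ⇒ x_C = 45.25 − 0.25x_E.
Similarly x_E = 39.25 − 0.25x_C.
Plugging x_E into C's best response: x_C = 45.25 − 0.25(39.25 − 0.25x_C) ⇒ 0.9375x_C = 35.4375, so x_C = 37.8.
Then x_E = 39.25 − 0.25·37.8 = 29.8.

37.8, 29.8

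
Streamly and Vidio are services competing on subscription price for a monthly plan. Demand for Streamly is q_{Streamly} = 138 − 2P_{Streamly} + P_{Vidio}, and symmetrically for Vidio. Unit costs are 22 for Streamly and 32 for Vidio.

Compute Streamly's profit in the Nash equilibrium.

3200

Streamly's profit: π = (P_{Streamly} − 22)(138 − 2P_{Streamly} + P_{Vidio}).
∂π/∂P_{Streamly} = 182 − 4P_{Streamly} + P_{Vidio} = 0 ⇒ P_{Streamly} = 45.5 + 0.25P_{Vidio}.
Similarly P_{Vidio} = 50.5 + 0.25P_{Streamly}.
Solving the two reaction functions simultaneously: (1 − (0.25)(0.25))P_{Streamly} = 45.5 + 0.25·50.5, so 0.9375P_{Streamly} = 58.125 and P_{Streamly} = 62.
Then P_{Vidio} = 50.5 + 0.25·62 = 66.
q_{Streamly} = 138 − 2·62 + 66 = 80.
Profit = (62 − 22)·80 = 3200.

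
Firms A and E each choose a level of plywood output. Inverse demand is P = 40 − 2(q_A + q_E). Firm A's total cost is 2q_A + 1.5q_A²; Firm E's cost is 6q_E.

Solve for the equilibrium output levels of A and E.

Firm A's profit: π = q_A(40 − 2(q_A + q_E)) − 2q_A − 1.5q_A².
∂π/∂q_A = 38 − 7q_A − 2q_E = 0, so q_A = 38/7 − (2/7)q_E.
For E: ∂π/∂q_E = 34 − 4q_E − 2q_A = 0 ⇒ q_E = 8.5 − 0.5q_A.
Plugging q_E into A's best response: q_A = 38/7 − (2/7)(8.5 − 0.5q_A) ⇒ (6/7)q_A = 3, so q_A = 3.5.
Then q_E = 8.5 − 0.5·3.5 = 6.75.

3.5, 6.75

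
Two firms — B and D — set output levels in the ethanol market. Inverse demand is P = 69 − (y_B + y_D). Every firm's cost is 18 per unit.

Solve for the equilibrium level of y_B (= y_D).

17

Firm B's profit: π = y_B(69 − (y_B + y_D)) − 18y_B.
∂π/∂y_B = 51 − 2y_B − y_D = 0, so y_B = 25.5 − 0.5y_D.
Setting y_B = y_D in the reaction function: y_B = 25.5 − 0.5y_B, so y_B = 25.5 / 1.5 = 17.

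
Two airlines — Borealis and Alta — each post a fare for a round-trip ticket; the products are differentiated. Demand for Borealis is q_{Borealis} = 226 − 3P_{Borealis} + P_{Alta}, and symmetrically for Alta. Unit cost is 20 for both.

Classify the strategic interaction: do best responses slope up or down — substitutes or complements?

Borealis's profit: π = (P_{Borealis} − 20)(226 − 3P_{Borealis} + P_{Alta}).
∂π/∂P_{Borealis} = 286 − 6P_{Borealis} + P_{Alta} = 0 ⇒ P_{Borealis} = 143/3 + (1/6)P_{Alta}.
The best-response slope dP_{Borealis}/dP_{Alta} = 1/6 > 0: the reaction function is upward-sloping, so the choices are strategic complements.

strategic complements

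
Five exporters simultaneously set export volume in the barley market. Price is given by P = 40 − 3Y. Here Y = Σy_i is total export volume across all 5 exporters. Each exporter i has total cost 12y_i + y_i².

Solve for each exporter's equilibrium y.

A representative exporter's profit is π_i = y_i(40 − 3Y) − 12y_i − y_i², with Y = y_i + Σ_{j≠i} y_j.
First-order condition: 28 − 8y_i − 3Σ_{j≠i} y_j = 0.
Imposing symmetry (y_j = y for all j) turns Σ_{j≠i} y_j into 4y, so 28 = 20y and y = 1.4.

1.4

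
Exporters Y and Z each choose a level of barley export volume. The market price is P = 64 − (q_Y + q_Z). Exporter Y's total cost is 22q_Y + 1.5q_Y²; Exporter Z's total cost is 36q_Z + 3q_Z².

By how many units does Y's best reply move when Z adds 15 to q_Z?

Exporter Y's profit: π = q_Y(64 − (q_Y + q_Z)) − 22q_Y − 1.5q_Y².
∂π/∂q_Y = 42 − 5q_Y − q_Z = 0, so q_Y = 8.4 − 0.2q_Z.
The reaction-function slope is −0.2, so a 15-unit rise in q_Z moves q_Y by −0.2 × 15 = −3. Y's best response falls — the actions are strategic substitutes.

-3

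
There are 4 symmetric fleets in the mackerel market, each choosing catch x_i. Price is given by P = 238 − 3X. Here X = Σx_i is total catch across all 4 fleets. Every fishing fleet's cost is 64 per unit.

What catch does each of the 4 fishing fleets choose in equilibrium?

11.6

A representative fishing fleet's profit is π_i = x_i(238 − 3X) − 64x_i, with X = x_i + Σ_{j≠i} x_j.
First-order condition: 174 − 6x_i − 3Σ_{j≠i} x_j = 0.
In a symmetric equilibrium every fishing fleet chooses the same x, so Σ_{j≠i} x_j = 3x. The condition becomes 174 − 15x = 0, giving x = 174/15 = 11.6.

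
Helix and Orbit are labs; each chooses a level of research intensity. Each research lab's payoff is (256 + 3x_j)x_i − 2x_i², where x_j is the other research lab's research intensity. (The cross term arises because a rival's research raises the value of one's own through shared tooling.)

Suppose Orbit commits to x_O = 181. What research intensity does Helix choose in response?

199.75

Helix's payoff is (256 + 3x_O)x_H − 2x_H².
∂π/∂x_H = 256 + 3x_O − 4x_H = 0, so x_H = 64 + 0.75x_O.
At x_O = 181: x_H = 64 + 0.75·181 = 199.75.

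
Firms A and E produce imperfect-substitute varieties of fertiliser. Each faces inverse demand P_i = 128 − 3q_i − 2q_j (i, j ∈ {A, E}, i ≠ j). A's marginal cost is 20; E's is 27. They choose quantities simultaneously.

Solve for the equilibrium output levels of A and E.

13.9375, 12.1875

Firm A's profit: π = q_A(128 − 3q_A − 2q_E) − 20q_A.
∂π/∂q_A = 108 − 6q_A − 2q_E = 0 ⇒ q_A = 18 − (1/3)q_E.
Similarly q_E = 101/6 − (1/3)q_A.
Substituting the second reaction function into the first: q_A = 18 − (1/3)(101/6 − (1/3)q_A), which gives (8/9)q_A = 223/18 ⇒ q_A = 13.9375.
Then q_E = 101/6 − (1/3)·13.9375 = 12.1875.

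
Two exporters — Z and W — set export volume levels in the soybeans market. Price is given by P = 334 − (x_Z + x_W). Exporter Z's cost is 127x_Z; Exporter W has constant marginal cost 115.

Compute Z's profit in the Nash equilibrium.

4225

Exporter Z's profit: π = x_Z(334 − (x_Z + x_W)) − 127x_Z.
∂π/∂x_Z = 207 − 2x_Z − x_W = 0, so x_Z = 103.5 − 0.5x_W.
By the same steps for W: x_W = 109.5 − 0.5x_Z.
Substituting the second reaction function into the first: x_Z = 103.5 − 0.5(109.5 − 0.5x_Z), which gives 0.75x_Z = 48.75 ⇒ x_Z = 65.
Then x_W = 109.5 − 0.5·65 = 77.
Price P = 334 − 142 = 192.
Z's profit: (192 − 127)·65 = 4225.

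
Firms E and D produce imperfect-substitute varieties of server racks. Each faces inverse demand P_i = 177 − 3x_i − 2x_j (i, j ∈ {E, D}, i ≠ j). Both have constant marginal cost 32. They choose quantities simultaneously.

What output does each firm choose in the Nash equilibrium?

Firm E's profit: π = x_E(177 − 3x_E − 2x_D) − 32x_E.
∂π/∂x_E = 145 − 6x_E − 2x_D = 0 ⇒ x_E = 145/6 − (1/3)x_D.
The game is symmetric, so in equilibrium x_D = x_E: the reaction function gives (4/3)x_E = 145/6, hence x_E = 18.125.

18.125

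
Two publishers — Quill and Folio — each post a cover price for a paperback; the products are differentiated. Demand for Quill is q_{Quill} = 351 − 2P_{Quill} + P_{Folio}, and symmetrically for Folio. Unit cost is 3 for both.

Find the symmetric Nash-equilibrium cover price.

Quill's profit: π = (P_{Quill} − 3)(351 − 2P_{Quill} + P_{Folio}).
∂π/∂P_{Quill} = 357 − 4P_{Quill} + P_{Folio} = 0 ⇒ P_{Quill} = 89.25 + 0.25P_{Folio}.
Setting P_{Quill} = P_{Folio} in the reaction function: P_{Quill} = 89.25 + 0.25P_{Quill}, so P_{Quill} = 89.25 / 0.75 = 119.

119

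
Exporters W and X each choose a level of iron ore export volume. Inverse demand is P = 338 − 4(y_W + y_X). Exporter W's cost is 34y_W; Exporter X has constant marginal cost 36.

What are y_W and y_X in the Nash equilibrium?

Exporter W's profit: π = y_W(338 − 4(y_W + y_X)) − 34y_W.
∂π/∂y_W = 304 − 8y_W − 4y_X = 0, so y_W = 38 − 0.5y_X.
By the same steps for X: y_X = 37.75 − 0.5y_W.
Plugging y_X into W's best response: y_W = 38 − 0.5(37.75 − 0.5y_W) ⇒ 0.75y_W = 19.125, so y_W = 25.5.
Then y_X = 37.75 − 0.5·25.5 = 25.

25.5, 25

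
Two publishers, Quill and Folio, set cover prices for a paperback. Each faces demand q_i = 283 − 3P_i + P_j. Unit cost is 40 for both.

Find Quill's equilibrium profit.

Quill's profit: π = (P_{Quill} − 40)(283 − 3P_{Quill} + P_{Folio}).
∂π/∂P_{Quill} = 403 − 6P_{Quill} + P_{Folio} = 0 ⇒ P_{Quill} = 403/6 + (1/6)P_{Folio}.
By symmetry P_{Folio} = P_{Quill}; substituting into the reaction function, (5/6)P_{Quill} = 403/6 and P_{Quill} = 80.6.
q_{Quill} = 283 − 3·80.6 + 80.6 = 121.8.
Profit = (80.6 − 40)·121.8 = 4945.08.

4945.08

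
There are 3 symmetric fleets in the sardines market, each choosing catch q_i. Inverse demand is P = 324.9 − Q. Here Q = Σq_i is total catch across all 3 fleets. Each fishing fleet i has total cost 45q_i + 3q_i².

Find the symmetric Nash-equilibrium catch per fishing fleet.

27.99

A representative fishing fleet's profit is π_i = q_i(324.9 − Q) − 45q_i − 3q_i², with Q = q_i + Σ_{j≠i} q_j.
First-order condition: 279.9 − 8q_i − Σ_{j≠i} q_j = 0.
Imposing symmetry (q_j = q for all j) turns Σ_{j≠i} q_j into 2q, so 279.9 = 10q and q = 27.99.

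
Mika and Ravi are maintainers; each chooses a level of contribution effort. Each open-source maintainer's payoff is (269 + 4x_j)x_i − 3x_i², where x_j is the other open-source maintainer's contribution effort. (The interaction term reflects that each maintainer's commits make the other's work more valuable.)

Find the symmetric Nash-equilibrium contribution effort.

Mika's payoff is (269 + 4x_R)x_M − 3x_M².
∂π/∂x_M = 269 + 4x_R − 6x_M = 0, so x_M = 269/6 + (2/3)x_R.
Setting x_M = x_R in the reaction function: x_M = 269/6 + (2/3)x_M, so x_M = (269/6) / (1/3) = 134.5.

134.5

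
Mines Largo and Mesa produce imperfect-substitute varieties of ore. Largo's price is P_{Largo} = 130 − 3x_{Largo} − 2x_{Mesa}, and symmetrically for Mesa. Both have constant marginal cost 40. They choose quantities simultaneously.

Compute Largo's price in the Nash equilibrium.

73.75

Mine Largo's profit: π = x_{Largo}(130 − 3x_{Largo} − 2x_{Mesa}) − 40x_{Largo}.
∂π/∂x_{Largo} = 90 − 6x_{Largo} − 2x_{Mesa} = 0 ⇒ x_{Largo} = 15 − (1/3)x_{Mesa}.
The game is symmetric, so in equilibrium x_{Mesa} = x_{Largo}: the reaction function gives (4/3)x_{Largo} = 15, hence x_{Largo} = 11.25.
P_{Largo} = 130 − 3·11.25 − 2·11.25 = 73.75.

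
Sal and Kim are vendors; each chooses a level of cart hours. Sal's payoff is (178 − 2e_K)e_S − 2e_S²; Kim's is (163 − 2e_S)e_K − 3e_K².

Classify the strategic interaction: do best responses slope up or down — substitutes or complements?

strategic substitutes

Expanding Sal's payoff: 178e_S − 2e_Ke_S − 2e_S².
∂π/∂e_S = 178 − 2e_K − 4e_S = 0, so e_S = 44.5 − 0.5e_K.
The best-response slope de_S/de_K = −0.5 < 0: the reaction function is downward-sloping, so the choices are strategic substitutes.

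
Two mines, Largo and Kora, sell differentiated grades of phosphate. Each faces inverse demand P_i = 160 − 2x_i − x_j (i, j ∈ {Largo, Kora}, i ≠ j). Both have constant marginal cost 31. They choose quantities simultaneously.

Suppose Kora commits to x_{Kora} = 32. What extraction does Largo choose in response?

24.25

Mine Largo's profit: π = x_{Largo}(160 − 2x_{Largo} − x_{Kora}) − 31x_{Largo}.
∂π/∂x_{Largo} = 129 − 4x_{Largo} − x_{Kora} = 0 ⇒ x_{Largo} = 32.25 − 0.25x_{Kora}.
At x_{Kora} = 32: x_{Largo} = 32.25 − 0.25·32 = 24.25.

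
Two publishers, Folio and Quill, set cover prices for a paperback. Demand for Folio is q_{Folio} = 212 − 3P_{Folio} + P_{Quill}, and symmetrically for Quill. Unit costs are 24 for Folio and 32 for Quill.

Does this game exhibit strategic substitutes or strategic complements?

Folio's profit: π = (P_{Folio} − 24)(212 − 3P_{Folio} + P_{Quill}).
∂π/∂P_{Folio} = 284 − 6P_{Folio} + P_{Quill} = 0 ⇒ P_{Folio} = 142/3 + (1/6)P_{Quill}.
The best-response slope dP_{Folio}/dP_{Quill} = 1/6 > 0: the reaction function is upward-sloping, so the choices are strategic complements.

strategic complements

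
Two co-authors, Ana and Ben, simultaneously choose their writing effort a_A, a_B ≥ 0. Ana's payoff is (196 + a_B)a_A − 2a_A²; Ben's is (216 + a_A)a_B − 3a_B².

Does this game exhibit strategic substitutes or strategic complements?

strategic complements

Expanding Ana's payoff: 196a_A + a_Ba_A − 2a_A².
∂π/∂a_A = 196 + a_B − 4a_A = 0, so a_A = 49 + 0.25a_B.
The best-response slope da_A/da_B = 0.25 > 0: the reaction function is upward-sloping, so the choices are strategic complements.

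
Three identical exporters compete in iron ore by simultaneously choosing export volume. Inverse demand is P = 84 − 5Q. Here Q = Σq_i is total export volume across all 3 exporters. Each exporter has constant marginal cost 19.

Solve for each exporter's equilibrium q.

3.25

A representative exporter's profit is π_i = q_i(84 − 5Q) − 19q_i, with Q = q_i + Σ_{j≠i} q_j.
First-order condition: 65 − 10q_i − 5Σ_{j≠i} q_j = 0.
In a symmetric equilibrium every exporter chooses the same q, so Σ_{j≠i} q_j = 2q. The condition becomes 65 − 20q = 0, giving q = 65/20 = 3.25.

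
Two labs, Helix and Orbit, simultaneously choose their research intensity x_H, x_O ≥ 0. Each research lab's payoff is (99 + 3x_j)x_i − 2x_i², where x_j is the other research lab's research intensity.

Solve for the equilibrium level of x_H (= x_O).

99

Helix's payoff is (99 + 3x_O)x_H − 2x_H².
∂π/∂x_H = 99 + 3x_O − 4x_H = 0, so x_H = 24.75 + 0.75x_O.
The game is symmetric, so in equilibrium x_O = x_H: the reaction function gives 0.25x_H = 24.75, hence x_H = 99.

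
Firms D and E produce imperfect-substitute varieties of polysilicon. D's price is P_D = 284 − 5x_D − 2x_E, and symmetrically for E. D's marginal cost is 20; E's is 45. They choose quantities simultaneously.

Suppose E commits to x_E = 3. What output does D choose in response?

Firm D's profit: π = x_D(284 − 5x_D − 2x_E) − 20x_D.
∂π/∂x_D = 264 − 10x_D − 2x_E = 0 ⇒ x_D = 26.4 − 0.2x_E.
At x_E = 3: x_D = 26.4 − 0.2·3 = 25.8.

25.8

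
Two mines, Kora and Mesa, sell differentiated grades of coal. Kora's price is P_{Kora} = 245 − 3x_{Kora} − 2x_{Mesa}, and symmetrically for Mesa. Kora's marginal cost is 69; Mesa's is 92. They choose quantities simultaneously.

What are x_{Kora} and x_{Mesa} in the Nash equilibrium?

23.4375, 17.6875

Mine Kora's profit: π = x_{Kora}(245 − 3x_{Kora} − 2x_{Mesa}) − 69x_{Kora}.
∂π/∂x_{Kora} = 176 − 6x_{Kora} − 2x_{Mesa} = 0 ⇒ x_{Kora} = 88/3 − (1/3)x_{Mesa}.
Similarly x_{Mesa} = 25.5 − (1/3)x_{Kora}.
Substituting the second reaction function into the first: x_{Kora} = 88/3 − (1/3)(25.5 − (1/3)x_{Kora}), which gives (8/9)x_{Kora} = 125/6 ⇒ x_{Kora} = 23.4375.
Then x_{Mesa} = 25.5 − (1/3)·23.4375 = 17.6875.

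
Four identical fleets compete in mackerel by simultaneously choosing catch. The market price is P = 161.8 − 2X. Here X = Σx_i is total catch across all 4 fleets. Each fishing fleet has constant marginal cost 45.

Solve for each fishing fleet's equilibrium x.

A representative fishing fleet's profit is π_i = x_i(161.8 − 2X) − 45x_i, with X = x_i + Σ_{j≠i} x_j.
First-order condition: 116.8 − 4x_i − 2Σ_{j≠i} x_j = 0.
In a symmetric equilibrium every fishing fleet chooses the same x, so Σ_{j≠i} x_j = 3x. The condition becomes 116.8 − 10x = 0, giving x = 116.8/10 = 11.68.

11.68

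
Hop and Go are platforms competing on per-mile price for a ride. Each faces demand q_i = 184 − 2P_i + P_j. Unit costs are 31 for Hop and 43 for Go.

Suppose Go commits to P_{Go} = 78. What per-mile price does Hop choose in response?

Hop's profit: π = (P_{Hop} − 31)(184 − 2P_{Hop} + P_{Go}).
∂π/∂P_{Hop} = 246 − 4P_{Hop} + P_{Go} = 0 ⇒ P_{Hop} = 61.5 + 0.25P_{Go}.
At P_{Go} = 78: P_{Hop} = 61.5 + 0.25·78 = 81.

81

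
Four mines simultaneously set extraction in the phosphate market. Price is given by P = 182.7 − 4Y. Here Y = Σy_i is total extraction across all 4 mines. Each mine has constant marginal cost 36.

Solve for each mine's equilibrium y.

7.335

A representative mine's profit is π_i = y_i(182.7 − 4Y) − 36y_i, with Y = y_i + Σ_{j≠i} y_j.
First-order condition: 146.7 − 8y_i − 4Σ_{j≠i} y_j = 0.
With identical mines, set every y_j = y: then 146.7 − 8y − 12y = 0, i.e. y = 146.7/20 = 7.335.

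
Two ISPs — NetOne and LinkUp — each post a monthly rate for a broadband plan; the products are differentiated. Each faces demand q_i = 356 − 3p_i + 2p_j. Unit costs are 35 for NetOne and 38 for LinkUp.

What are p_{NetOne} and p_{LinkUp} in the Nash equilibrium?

115.8125, 116.9375

NetOne's profit: π = (p_{NetOne} − 35)(356 − 3p_{NetOne} + 2p_{LinkUp}).
∂π/∂p_{NetOne} = 461 − 6p_{NetOne} + 2p_{LinkUp} = 0 ⇒ p_{NetOne} = 461/6 + (1/3)p_{LinkUp}.
Similarly p_{LinkUp} = 235/3 + (1/3)p_{NetOne}.
Plugging p_{LinkUp} into NetOne's best response: p_{NetOne} = 461/6 + (1/3)(235/3 + (1/3)p_{NetOne}) ⇒ (8/9)p_{NetOne} = 1853/18, so p_{NetOne} = 115.8125.
Then p_{LinkUp} = 235/3 + (1/3)·115.8125 = 116.9375.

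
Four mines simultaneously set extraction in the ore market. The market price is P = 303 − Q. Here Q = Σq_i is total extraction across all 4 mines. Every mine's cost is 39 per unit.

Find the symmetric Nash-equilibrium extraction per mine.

52.8

A representative mine's profit is π_i = q_i(303 − Q) − 39q_i, with Q = q_i + Σ_{j≠i} q_j.
First-order condition: 264 − 2q_i − Σ_{j≠i} q_j = 0.
In a symmetric equilibrium every mine chooses the same q, so Σ_{j≠i} q_j = 3q. The condition becomes 264 − 5q = 0, giving q = 264/5 = 52.8.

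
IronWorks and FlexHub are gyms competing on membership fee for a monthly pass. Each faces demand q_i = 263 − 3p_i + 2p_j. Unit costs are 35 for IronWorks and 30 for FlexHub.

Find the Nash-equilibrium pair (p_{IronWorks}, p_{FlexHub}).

91.0625, 89.1875

IronWorks's profit: π = (p_{IronWorks} − 35)(263 − 3p_{IronWorks} + 2p_{FlexHub}).
∂π/∂p_{IronWorks} = 368 − 6p_{IronWorks} + 2p_{FlexHub} = 0 ⇒ p_{IronWorks} = 184/3 + (1/3)p_{FlexHub}.
Similarly p_{FlexHub} = 353/6 + (1/3)p_{IronWorks}.
Solving the two reaction functions simultaneously: (1 − (1/3)(1/3))p_{IronWorks} = 184/3 + (1/3)·(353/6), so (8/9)p_{IronWorks} = 1457/18 and p_{IronWorks} = 91.0625.
Then p_{FlexHub} = 353/6 + (1/3)·91.0625 = 89.1875.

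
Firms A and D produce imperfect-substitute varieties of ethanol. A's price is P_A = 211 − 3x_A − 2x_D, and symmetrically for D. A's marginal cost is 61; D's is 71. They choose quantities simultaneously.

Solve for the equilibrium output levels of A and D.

Firm A's profit: π = x_A(211 − 3x_A − 2x_D) − 61x_A.
∂π/∂x_A = 150 − 6x_A − 2x_D = 0 ⇒ x_A = 25 − (1/3)x_D.
Similarly x_D = 70/3 − (1/3)x_A.
Plugging x_D into A's best response: x_A = 25 − (1/3)(70/3 − (1/3)x_A) ⇒ (8/9)x_A = 155/9, so x_A = 19.375.
Then x_D = 70/3 − (1/3)·19.375 = 16.875.

19.375, 16.875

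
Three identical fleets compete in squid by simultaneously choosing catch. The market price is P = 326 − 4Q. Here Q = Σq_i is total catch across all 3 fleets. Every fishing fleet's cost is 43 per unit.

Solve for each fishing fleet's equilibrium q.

17.6875

A representative fishing fleet's profit is π_i = q_i(326 − 4Q) − 43q_i, with Q = q_i + Σ_{j≠i} q_j.
First-order condition: 283 − 8q_i − 4Σ_{j≠i} q_j = 0.
In a symmetric equilibrium every fishing fleet chooses the same q, so Σ_{j≠i} q_j = 2q. The condition becomes 283 − 16q = 0, giving q = 283/16 = 17.6875.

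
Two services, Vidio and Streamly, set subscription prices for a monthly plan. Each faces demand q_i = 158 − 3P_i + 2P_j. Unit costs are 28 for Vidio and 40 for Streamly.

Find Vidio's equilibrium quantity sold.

104.25

Vidio's profit: π = (P_{Vidio} − 28)(158 − 3P_{Vidio} + 2P_{Streamly}).
∂π/∂P_{Vidio} = 242 − 6P_{Vidio} + 2P_{Streamly} = 0 ⇒ P_{Vidio} = 121/3 + (1/3)P_{Streamly}.
Similarly P_{Streamly} = 139/3 + (1/3)P_{Vidio}.
Plugging P_{Streamly} into Vidio's best response: P_{Vidio} = 121/3 + (1/3)(139/3 + (1/3)P_{Vidio}) ⇒ (8/9)P_{Vidio} = 502/9, so P_{Vidio} = 62.75.
Then P_{Streamly} = 139/3 + (1/3)·62.75 = 67.25.
q_{Vidio} = 158 − 3·62.75 + 2·67.25 = 104.25.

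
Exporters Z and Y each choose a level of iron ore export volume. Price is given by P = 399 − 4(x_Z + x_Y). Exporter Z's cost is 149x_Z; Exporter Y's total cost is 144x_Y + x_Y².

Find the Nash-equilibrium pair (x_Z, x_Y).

Exporter Z's profit: π = x_Z(399 − 4(x_Z + x_Y)) − 149x_Z.
∂π/∂x_Z = 250 − 8x_Z − 4x_Y = 0, so x_Z = 31.25 − 0.5x_Y.
For Y: ∂π/∂x_Y = 255 − 10x_Y − 4x_Z = 0 ⇒ x_Y = 25.5 − 0.4x_Z.
Plugging x_Y into Z's best response: x_Z = 31.25 − 0.5(25.5 − 0.4x_Z) ⇒ 0.8x_Z = 18.5, so x_Z = 23.125.
Then x_Y = 25.5 − 0.4·23.125 = 16.25.

23.125, 16.25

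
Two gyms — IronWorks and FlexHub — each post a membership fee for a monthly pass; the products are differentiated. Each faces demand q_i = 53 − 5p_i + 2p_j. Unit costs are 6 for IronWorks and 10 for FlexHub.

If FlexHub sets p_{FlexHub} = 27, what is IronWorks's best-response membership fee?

13.7

IronWorks's profit: π = (p_{IronWorks} − 6)(53 − 5p_{IronWorks} + 2p_{FlexHub}).
∂π/∂p_{IronWorks} = 83 − 10p_{IronWorks} + 2p_{FlexHub} = 0 ⇒ p_{IronWorks} = 8.3 + 0.2p_{FlexHub}.
At p_{FlexHub} = 27: p_{IronWorks} = 8.3 + 0.2·27 = 13.7.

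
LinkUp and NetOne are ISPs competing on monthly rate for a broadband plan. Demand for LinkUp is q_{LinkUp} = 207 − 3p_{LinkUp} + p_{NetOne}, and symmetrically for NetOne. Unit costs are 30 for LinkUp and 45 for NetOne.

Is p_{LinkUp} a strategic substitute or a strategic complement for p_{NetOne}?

LinkUp's profit: π = (p_{LinkUp} − 30)(207 − 3p_{LinkUp} + p_{NetOne}).
∂π/∂p_{LinkUp} = 297 − 6p_{LinkUp} + p_{NetOne} = 0 ⇒ p_{LinkUp} = 49.5 + (1/6)p_{NetOne}.
The best-response slope dp_{LinkUp}/dp_{NetOne} = 1/6 > 0: the reaction function is upward-sloping, so the choices are strategic complements.

strategic complements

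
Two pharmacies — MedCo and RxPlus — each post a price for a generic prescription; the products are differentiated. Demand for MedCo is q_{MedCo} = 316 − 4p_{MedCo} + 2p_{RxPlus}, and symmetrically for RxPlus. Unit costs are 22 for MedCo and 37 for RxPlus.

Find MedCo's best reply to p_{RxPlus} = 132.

MedCo's profit: π = (p_{MedCo} − 22)(316 − 4p_{MedCo} + 2p_{RxPlus}).
∂π/∂p_{MedCo} = 404 − 8p_{MedCo} + 2p_{RxPlus} = 0 ⇒ p_{MedCo} = 50.5 + 0.25p_{RxPlus}.
At p_{RxPlus} = 132: p_{MedCo} = 50.5 + 0.25·132 = 83.5.

83.5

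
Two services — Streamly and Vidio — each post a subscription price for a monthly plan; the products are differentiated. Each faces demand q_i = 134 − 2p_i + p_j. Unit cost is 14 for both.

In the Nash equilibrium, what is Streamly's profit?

3200

Streamly's profit: π = (p_{Streamly} − 14)(134 − 2p_{Streamly} + p_{Vidio}).
∂π/∂p_{Streamly} = 162 − 4p_{Streamly} + p_{Vidio} = 0 ⇒ p_{Streamly} = 40.5 + 0.25p_{Vidio}.
Setting p_{Streamly} = p_{Vidio} in the reaction function: p_{Streamly} = 40.5 + 0.25p_{Streamly}, so p_{Streamly} = 40.5 / 0.75 = 54.
q_{Streamly} = 134 − 2·54 + 54 = 80.
Profit = (54 − 14)·80 = 3200.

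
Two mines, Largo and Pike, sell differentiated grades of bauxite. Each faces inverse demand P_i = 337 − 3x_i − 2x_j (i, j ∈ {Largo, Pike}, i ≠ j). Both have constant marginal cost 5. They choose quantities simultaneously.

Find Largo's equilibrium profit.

Mine Largo's profit: π = x_{Largo}(337 − 3x_{Largo} − 2x_{Pike}) − 5x_{Largo}.
∂π/∂x_{Largo} = 332 − 6x_{Largo} − 2x_{Pike} = 0 ⇒ x_{Largo} = 166/3 − (1/3)x_{Pike}.
Setting x_{Largo} = x_{Pike} in the reaction function: x_{Largo} = 166/3 − (1/3)x_{Largo}, so x_{Largo} = (166/3) / (4/3) = 41.5.
P_{Largo} = 337 − 3·41.5 − 2·41.5 = 129.5.
Profit = (129.5 − 5)·41.5 = 5166.75.

5166.75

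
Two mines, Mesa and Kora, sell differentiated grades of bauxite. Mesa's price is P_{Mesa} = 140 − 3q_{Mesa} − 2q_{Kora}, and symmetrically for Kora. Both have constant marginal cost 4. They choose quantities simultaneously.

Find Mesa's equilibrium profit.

Mine Mesa's profit: π = q_{Mesa}(140 − 3q_{Mesa} − 2q_{Kora}) − 4q_{Mesa}.
∂π/∂q_{Mesa} = 136 − 6q_{Mesa} − 2q_{Kora} = 0 ⇒ q_{Mesa} = 68/3 − (1/3)q_{Kora}.
Setting q_{Mesa} = q_{Kora} in the reaction function: q_{Mesa} = 68/3 − (1/3)q_{Mesa}, so q_{Mesa} = (68/3) / (4/3) = 17.
P_{Mesa} = 140 − 3·17 − 2·17 = 55.
Profit = (55 − 4)·17 = 867.

867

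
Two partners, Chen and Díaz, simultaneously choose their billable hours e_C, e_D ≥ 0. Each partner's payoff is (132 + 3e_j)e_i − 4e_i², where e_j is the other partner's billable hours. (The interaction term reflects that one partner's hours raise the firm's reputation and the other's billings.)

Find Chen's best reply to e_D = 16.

22.5

Chen's payoff is (132 + 3e_D)e_C − 4e_C².
∂π/∂e_C = 132 + 3e_D − 8e_C = 0, so e_C = 16.5 + 0.375e_D.
At e_D = 16: e_C = 16.5 + 0.375·16 = 22.5.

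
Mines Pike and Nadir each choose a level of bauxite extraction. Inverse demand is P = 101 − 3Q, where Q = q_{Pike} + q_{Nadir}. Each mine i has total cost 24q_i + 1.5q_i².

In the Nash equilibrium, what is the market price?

62.5

Mine Pike's profit: π = q_{Pike}(101 − 3(q_{Pike} + q_{Nadir})) − 24q_{Pike} − 1.5q_{Pike}².
∂π/∂q_{Pike} = 77 − 9q_{Pike} − 3q_{Nadir} = 0, so q_{Pike} = 77/9 − (1/3)q_{Nadir}.
The game is symmetric, so in equilibrium q_{Nadir} = q_{Pike}: the reaction function gives (4/3)q_{Pike} = 77/9, hence q_{Pike} = 77/12.
Equilibrium price: P = 101 − 3·(77/6) = 62.5.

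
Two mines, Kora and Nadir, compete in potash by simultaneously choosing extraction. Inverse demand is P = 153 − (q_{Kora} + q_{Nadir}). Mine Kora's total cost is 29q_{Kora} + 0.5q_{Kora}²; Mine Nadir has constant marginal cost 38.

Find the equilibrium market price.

Mine Kora's profit: π = q_{Kora}(153 − (q_{Kora} + q_{Nadir})) − 29q_{Kora} − 0.5q_{Kora}².
∂π/∂q_{Kora} = 124 − 3q_{Kora} − q_{Nadir} = 0, so q_{Kora} = 124/3 − (1/3)q_{Nadir}.
For Nadir: ∂π/∂q_{Nadir} = 115 − 2q_{Nadir} − q_{Kora} = 0 ⇒ q_{Nadir} = 57.5 − 0.5q_{Kora}.
Substituting the second reaction function into the first: q_{Kora} = 124/3 − (1/3)(57.5 − 0.5q_{Kora}), which gives (5/6)q_{Kora} = 133/6 ⇒ q_{Kora} = 26.6.
Then q_{Nadir} = 57.5 − 0.5·26.6 = 44.2.
Equilibrium price: P = 153 − 70.8 = 82.2.

82.2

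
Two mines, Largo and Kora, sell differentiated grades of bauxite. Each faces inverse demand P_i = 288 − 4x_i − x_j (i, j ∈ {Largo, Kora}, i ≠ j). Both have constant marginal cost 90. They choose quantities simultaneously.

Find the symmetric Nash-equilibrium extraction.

Mine Largo's profit: π = x_{Largo}(288 − 4x_{Largo} − x_{Kora}) − 90x_{Largo}.
∂π/∂x_{Largo} = 198 − 8x_{Largo} − x_{Kora} = 0 ⇒ x_{Largo} = 24.75 − 0.125x_{Kora}.
Setting x_{Largo} = x_{Kora} in the reaction function: x_{Largo} = 24.75 − 0.125x_{Largo}, so x_{Largo} = 24.75 / 1.125 = 22.

22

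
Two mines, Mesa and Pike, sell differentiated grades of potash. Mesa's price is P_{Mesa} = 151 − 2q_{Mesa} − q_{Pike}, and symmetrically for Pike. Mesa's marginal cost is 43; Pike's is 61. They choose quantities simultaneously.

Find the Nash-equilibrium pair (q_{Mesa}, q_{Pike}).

22.8, 16.8

Mine Mesa's profit: π = q_{Mesa}(151 − 2q_{Mesa} − q_{Pike}) − 43q_{Mesa}.
∂π/∂q_{Mesa} = 108 − 4q_{Mesa} − q_{Pike} = 0 ⇒ q_{Mesa} = 27 − 0.25q_{Pike}.
Similarly q_{Pike} = 22.5 − 0.25q_{Mesa}.
Substituting the second reaction function into the first: q_{Mesa} = 27 − 0.25(22.5 − 0.25q_{Mesa}), which gives 0.9375q_{Mesa} = 21.375 ⇒ q_{Mesa} = 22.8.
Then q_{Pike} = 22.5 − 0.25·22.8 = 16.8.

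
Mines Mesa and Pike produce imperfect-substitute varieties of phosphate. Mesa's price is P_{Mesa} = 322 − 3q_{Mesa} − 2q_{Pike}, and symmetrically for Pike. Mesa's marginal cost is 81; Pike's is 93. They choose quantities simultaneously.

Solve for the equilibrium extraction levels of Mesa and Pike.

Mine Mesa's profit: π = q_{Mesa}(322 − 3q_{Mesa} − 2q_{Pike}) − 81q_{Mesa}.
∂π/∂q_{Mesa} = 241 − 6q_{Mesa} − 2q_{Pike} = 0 ⇒ q_{Mesa} = 241/6 − (1/3)q_{Pike}.
Similarly q_{Pike} = 229/6 − (1/3)q_{Mesa}.
Plugging q_{Pike} into Mesa's best response: q_{Mesa} = 241/6 − (1/3)(229/6 − (1/3)q_{Mesa}) ⇒ (8/9)q_{Mesa} = 247/9, so q_{Mesa} = 30.875.
Then q_{Pike} = 229/6 − (1/3)·30.875 = 27.875.

30.875, 27.875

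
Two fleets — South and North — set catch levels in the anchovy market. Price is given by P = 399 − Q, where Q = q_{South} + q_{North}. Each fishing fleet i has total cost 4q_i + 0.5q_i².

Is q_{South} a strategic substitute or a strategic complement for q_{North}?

Fishing fleet South's profit: π = q_{South}(399 − (q_{South} + q_{North})) − 4q_{South} − 0.5q_{South}².
∂π/∂q_{South} = 395 − 3q_{South} − q_{North} = 0, so q_{South} = 395/3 − (1/3)q_{North}.
The best-response slope dq_{South}/dq_{North} = −1/3 < 0: the reaction function is downward-sloping, so the choices are strategic substitutes.

strategic substitutes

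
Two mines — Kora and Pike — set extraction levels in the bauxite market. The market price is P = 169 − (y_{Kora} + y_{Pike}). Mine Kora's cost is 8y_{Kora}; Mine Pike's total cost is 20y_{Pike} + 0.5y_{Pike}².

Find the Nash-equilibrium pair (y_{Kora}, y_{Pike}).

Mine Kora's profit: π = y_{Kora}(169 − (y_{Kora} + y_{Pike})) − 8y_{Kora}.
∂π/∂y_{Kora} = 161 − 2y_{Kora} − y_{Pike} = 0, so y_{Kora} = 80.5 − 0.5y_{Pike}.
For Pike: ∂π/∂y_{Pike} = 149 − 3y_{Pike} − y_{Kora} = 0 ⇒ y_{Pike} = 149/3 − (1/3)y_{Kora}.
Substituting the second reaction function into the first: y_{Kora} = 80.5 − 0.5(149/3 − (1/3)y_{Kora}), which gives (5/6)y_{Kora} = 167/3 ⇒ y_{Kora} = 66.8.
Then y_{Pike} = 149/3 − (1/3)·66.8 = 27.4.

66.8, 27.4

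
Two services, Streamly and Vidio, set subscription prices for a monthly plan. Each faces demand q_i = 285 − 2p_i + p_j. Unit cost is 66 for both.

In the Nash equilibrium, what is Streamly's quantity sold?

Streamly's profit: π = (p_{Streamly} − 66)(285 − 2p_{Streamly} + p_{Vidio}).
∂π/∂p_{Streamly} = 417 − 4p_{Streamly} + p_{Vidio} = 0 ⇒ p_{Streamly} = 104.25 + 0.25p_{Vidio}.
By symmetry p_{Vidio} = p_{Streamly}; substituting into the reaction function, 0.75p_{Streamly} = 104.25 and p_{Streamly} = 139.
q_{Streamly} = 285 − 2·139 + 139 = 146.

146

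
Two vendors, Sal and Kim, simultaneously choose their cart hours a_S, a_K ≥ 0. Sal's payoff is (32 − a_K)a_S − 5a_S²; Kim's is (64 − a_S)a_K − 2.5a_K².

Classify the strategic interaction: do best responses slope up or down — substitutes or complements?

strategic substitutes

Expanding Sal's payoff: 32a_S − a_Ka_S − 5a_S².
∂π/∂a_S = 32 − a_K − 10a_S = 0, so a_S = 3.2 − 0.1a_K.
The best-response slope da_S/da_K = −0.1 < 0: the reaction function is downward-sloping, so the choices are strategic substitutes.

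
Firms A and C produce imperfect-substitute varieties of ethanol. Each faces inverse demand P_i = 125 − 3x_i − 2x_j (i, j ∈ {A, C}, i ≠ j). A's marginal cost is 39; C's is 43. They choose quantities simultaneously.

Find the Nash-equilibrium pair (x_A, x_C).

Firm A's profit: π = x_A(125 − 3x_A − 2x_C) − 39x_A.
∂π/∂x_A = 86 − 6x_A − 2x_C = 0 ⇒ x_A = 43/3 − (1/3)x_C.
Similarly x_C = 41/3 − (1/3)x_A.
Solving the two reaction functions simultaneously: (1 − (−1/3)(−1/3))x_A = 43/3 − (1/3)·(41/3), so (8/9)x_A = 88/9 and x_A = 11.
Then x_C = 41/3 − (1/3)·11 = 10.

11, 10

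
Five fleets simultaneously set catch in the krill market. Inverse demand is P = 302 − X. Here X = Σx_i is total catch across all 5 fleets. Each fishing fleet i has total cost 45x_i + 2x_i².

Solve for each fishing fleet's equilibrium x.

A representative fishing fleet's profit is π_i = x_i(302 − X) − 45x_i − 2x_i², with X = x_i + Σ_{j≠i} x_j.
First-order condition: 257 − 6x_i − Σ_{j≠i} x_j = 0.
Imposing symmetry (x_j = x for all j) turns Σ_{j≠i} x_j into 4x, so 257 = 10x and x = 25.7.

25.7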